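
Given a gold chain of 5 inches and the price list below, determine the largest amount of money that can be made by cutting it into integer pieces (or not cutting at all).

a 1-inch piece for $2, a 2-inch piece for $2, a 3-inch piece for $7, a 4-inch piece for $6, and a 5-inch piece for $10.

Let R[k] be the best obtainable value from length k. For each k, try every first piece i and keep the best of price[i] + R[k−i].
R[1] = 2
R[2] = 4  (first piece 1, then R[1]=2)
R[3] = 7
R[4] = 9  (first piece 1, then R[3]=7)
R[5] = 11  (first piece 1, then R[4]=9)
One optimal cutting: 3 + 1 + 1 → $7 + $2 + $2 = $11.

11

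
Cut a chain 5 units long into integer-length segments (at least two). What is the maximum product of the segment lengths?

Let prod[k] be the best product for length k (with at least one cut). For each first piece i, the rest contributes max(k−i, prod[k−i]).
prod[2] = 1*max(1,0) = 1*1 = 1
prod[3] = max(1*2, 2*1) = 2
prod[4] = max(1*3, 2*2, 3*1) = 4
prod[5] = max(1*4, 2*3, 3*2, 4*1) = 6
One optimal split: 3 + 2; product 3*2 = 6.

6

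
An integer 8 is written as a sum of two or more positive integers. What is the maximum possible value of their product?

18

Let g[k] be the best product for length k (with at least one cut). For each first piece i, the rest contributes max(k−i, g[k−i]).
g[2] = 1*max(1,0) = 1*1 = 1
g[3] = max(1*2, 2*1) = 2
g[4] = max(1*3, 2*2, 3*1) = 4
g[5] = max(1*4, 2*3, 3*2, 4*1) = 6
g[6] = max(1*6, 2*4, 3*3, 4*2, 5*1) = 9
g[7] = max(1*9, 2*6, 3*4, 4*3, 5*2, 6*1) = 12
g[8] = max(1*12, 2*9, 3*6, …, 6*2, 7*1) = 18
One optimal split: 3 + 3 + 2; product 3*3*2 = 18.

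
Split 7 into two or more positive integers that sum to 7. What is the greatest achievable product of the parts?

12

Fill g[k] for k=2..7: at each k try every first piece i and multiply by the better of (k−i) uncut or g[k−i].
g[2] = 1*max(1,0) = 1*1 = 1
g[3] = 1*max(2,1) = 1*2 = 2
g[4] = 2*max(2,1) = 2*2 = 4
g[5] = 2*max(3,2) = 2*3 = 6
g[6] = 3*max(3,2) = 3*3 = 9
g[7] = 2*max(5,6) = 2*6 = 12
One optimal split: 3 + 2 + 2; product 3*2*2 = 12.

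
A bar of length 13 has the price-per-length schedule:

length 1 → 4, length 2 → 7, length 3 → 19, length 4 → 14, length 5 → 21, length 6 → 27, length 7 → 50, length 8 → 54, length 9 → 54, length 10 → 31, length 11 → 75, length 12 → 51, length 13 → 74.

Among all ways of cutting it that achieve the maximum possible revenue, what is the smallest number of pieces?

Consider every possible first cut. r[k] is the best of p[i]+r[k−i] over all sellable i≤k.
r[1] = 4
r[2] = max(4+4, 7+0) = 8
r[3] = max(4+8, 7+4, 19+0) = 19
r[4] = max(4+19, 7+8, 19+4, 14+0) = 23
r[5] = max(4+23, 7+19, 19+8, 14+4, 21+0) = 27
r[6] = max(4+27, 7+23, 19+19, 14+8, 21+4, 27+0) = 38
r[7] = max(4+38, 7+27, 19+23, …, 27+4, 50+0) = 50
r[8] = max(4+50, 7+38, 19+27, …, 50+4, 54+0) = 54
r[9] = max(4+54, 7+50, 19+38, …, 54+4, 54+0) = 58
r[10] = max(4+58, 7+54, 19+50, …, 54+4, 31+0) = 69
r[11] = max(4+69, 7+58, 19+54, …, 31+4, 75+0) = 75
r[12] = max(4+75, 7+69, 19+58, …, 75+4, 51+0) = 79
r[13] = max(4+79, 7+75, 19+69, …, 51+4, 74+0) = 88
Maximum revenue is 88.
Now minimize piece count subject to staying optimal: for each k, pieces[k] = 1 + min over i with p[i]+r[k−i]=r[k] of pieces[k−i].
pieces[10] = 2
pieces[11] = 1
pieces[12] = 2
pieces[13] = 3

3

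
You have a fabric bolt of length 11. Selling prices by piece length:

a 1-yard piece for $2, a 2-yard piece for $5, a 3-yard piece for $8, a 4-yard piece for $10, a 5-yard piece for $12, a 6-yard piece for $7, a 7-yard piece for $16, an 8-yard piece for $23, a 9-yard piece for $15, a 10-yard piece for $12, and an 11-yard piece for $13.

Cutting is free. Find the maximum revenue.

31

Build R[k] bottom-up: R[k] = max over allowed piece i of (p[i] + R[k−i]).
R[1] = 2
R[2] = max(2+2, 5+0) = 5
R[3] = max(2+5, 5+2, 8+0) = 8
R[4] = max(2+8, 5+5, 8+2, 10+0) = 10
R[5] = max(2+10, 5+8, 8+5, 10+2, 12+0) = 13
R[6] = max(2+13, 5+10, 8+8, 10+5, 12+2, 7+0) = 16
R[7] = max(2+16, 5+13, 8+10, …, 7+2, 16+0) = 18
R[8] = max(2+18, 5+16, 8+13, …, 16+2, 23+0) = 23
R[9] = max(2+23, 5+18, 8+16, …, 23+2, 15+0) = 25
R[10] = max(2+25, 5+23, 8+18, …, 15+2, 12+0) = 28
R[11] = max(2+28, 5+25, 8+23, …, 12+2, 13+0) = 31
One optimal cutting: 8 + 3 → $23 + $8 = $31.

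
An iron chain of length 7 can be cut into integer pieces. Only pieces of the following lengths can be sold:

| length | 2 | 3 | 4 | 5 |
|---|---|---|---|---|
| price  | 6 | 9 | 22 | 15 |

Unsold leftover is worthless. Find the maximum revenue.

31

Build best[k] bottom-up: best[k] = max over allowed piece i of (p[i] + best[k−i]).
best[1] = 0
best[2] = 6
best[3] = max(6+0, 9+0) = 9
best[4] = max(6+6, 9+0, 22+0) = 22
best[5] = max(6+9, 9+6, 22+0, 15+0) = 22
best[6] = max(6+22, 9+9, 22+6, 15+0) = 28
best[7] = max(6+22, 9+22, 22+9, 15+6) = 31
One optimal cutting: 4 + 3 → $31.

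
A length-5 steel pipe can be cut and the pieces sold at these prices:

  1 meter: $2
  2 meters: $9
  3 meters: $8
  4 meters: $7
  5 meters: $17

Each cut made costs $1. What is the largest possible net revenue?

Let r[k] be the best obtainable value from length k. For each k, try every first piece i and keep the best of price[i] + r[k−i] minus the 1 cut fee when i<k.
r[1] = 2
r[2] = 9
r[3] = 10  (first piece 1, then r[2]=9)
r[4] = 17  (first piece 2, then r[2]=9)
r[5] = 18  (first piece 1, then r[4]=17)
One optimal plan: pieces 2 + 2 + 1 (2 cuts) → $20 − $2 = $18.

18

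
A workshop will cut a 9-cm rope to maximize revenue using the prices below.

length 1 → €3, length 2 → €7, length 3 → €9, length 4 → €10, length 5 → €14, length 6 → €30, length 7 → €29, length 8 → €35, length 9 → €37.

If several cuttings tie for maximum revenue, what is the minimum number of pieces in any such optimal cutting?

Consider every possible first cut. r[k] is the best of p[i]+r[k−i] over all sellable i≤k.
r[1] = 3
r[2] = 7
r[3] = 10  (first piece 1, then r[2]=7)
r[4] = 14  (first piece 2, then r[2]=7)
r[5] = 17  (first piece 1, then r[4]=14)
r[6] = 30
r[7] = 33  (first piece 1, then r[6]=30)
r[8] = 37  (first piece 2, then r[6]=30)
r[9] = 40  (first piece 1, then r[8]=37)
Maximum revenue is €40.
Now minimize piece count subject to staying optimal: for each k, pieces[k] = 1 + min over i with p[i]+r[k−i]=r[k] of pieces[k−i].
pieces[6] = 1
pieces[7] = 2
pieces[8] = 2
pieces[9] = 3

3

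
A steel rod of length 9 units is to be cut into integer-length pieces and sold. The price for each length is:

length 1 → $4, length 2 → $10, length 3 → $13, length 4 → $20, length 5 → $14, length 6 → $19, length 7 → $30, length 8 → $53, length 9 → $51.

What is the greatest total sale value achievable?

Consider every possible first cut. v[k] is the best of p[i]+v[k−i] over all sellable i≤k.
v[1] = 4
v[2] = 10
v[3] = 14  (first piece 1, then v[2]=10)
v[4] = 20  (first piece 2, then v[2]=10)
v[5] = 24  (first piece 1, then v[4]=20)
v[6] = 30  (first piece 2, then v[4]=20)
v[7] = 34  (first piece 1, then v[6]=30)
v[8] = 53
v[9] = 57  (first piece 1, then v[8]=53)
One optimal cutting: 8 + 1 → $53 + $4 = $57.

57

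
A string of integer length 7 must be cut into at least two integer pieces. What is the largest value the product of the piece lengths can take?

Fill prod[k] for k=2..7: at each k try every first piece i and multiply by the better of (k−i) uncut or prod[k−i].
prod[2] = 1*max(1,0) = 1*1 = 1
prod[3] = max(1*2, 2*1) = 2
prod[4] = max(1*3, 2*2, 3*1) = 4
prod[5] = max(1*4, 2*3, 3*2, 4*1) = 6
prod[6] = max(1*6, 2*4, 3*3, 4*2, 5*1) = 9
prod[7] = max(1*9, 2*6, 3*4, 4*3, 5*2, 6*1) = 12
One optimal split: 3 + 2 + 2; product 3*2*2 = 12.

12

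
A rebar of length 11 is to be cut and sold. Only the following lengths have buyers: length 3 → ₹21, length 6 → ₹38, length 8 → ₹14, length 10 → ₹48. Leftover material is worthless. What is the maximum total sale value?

Let f[k] be the best obtainable value from length k. For each k, try every first piece i and keep the best of price[i] + f[k−i].
f[1] = 0
f[2] = 0
f[3] = 21
f[4] = 21
f[5] = 21
f[6] = 42  (first piece 3, then f[3]=21)
f[7] = 42
f[8] = 42
f[9] = 63  (first piece 3, then f[6]=42)
f[10] = 63
f[11] = 63
One optimal cutting: pieces 3 + 3 + 3 with 2 meters of scrap → ₹63.

63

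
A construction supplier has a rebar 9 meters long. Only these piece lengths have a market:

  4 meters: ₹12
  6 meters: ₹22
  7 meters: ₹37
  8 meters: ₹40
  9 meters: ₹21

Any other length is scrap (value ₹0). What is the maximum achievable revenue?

Consider every possible first cut. best[k] is the best of p[i]+best[k−i] over all sellable i≤k.
best[1] = 0
best[2] = 0
best[3] = 0
best[4] = 12
best[5] = 12
best[6] = 22
best[7] = 37
best[8] = 40
best[9] = 40
One optimal cutting: pieces 8 with 1 meter of scrap → ₹40.

40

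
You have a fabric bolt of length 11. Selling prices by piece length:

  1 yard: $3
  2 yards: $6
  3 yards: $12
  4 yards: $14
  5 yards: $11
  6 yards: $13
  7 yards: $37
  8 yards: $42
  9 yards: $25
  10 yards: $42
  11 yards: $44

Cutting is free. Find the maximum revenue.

54

Consider every possible first cut. v[k] is the best of p[i]+v[k−i] over all sellable i≤k.
v[1] = 3
v[2] = max(3+3, 6+0) = 6
v[3] = max(3+6, 6+3, 12+0) = 12
v[4] = max(3+12, 6+6, 12+3, 14+0) = 15
v[5] = max(3+15, 6+12, 12+6, 14+3, 11+0) = 18
v[6] = max(3+18, 6+15, 12+12, 14+6, 11+3, 13+0) = 24
v[7] = max(3+24, 6+18, 12+15, …, 13+3, 37+0) = 37
v[8] = max(3+37, 6+24, 12+18, …, 37+3, 42+0) = 42
v[9] = max(3+42, 6+37, 12+24, …, 42+3, 25+0) = 45
v[10] = max(3+45, 6+42, 12+37, …, 25+3, 42+0) = 49
v[11] = max(3+49, 6+45, 12+42, …, 42+3, 44+0) = 54
One optimal cutting: 8 + 3 → $42 + $12 = $54.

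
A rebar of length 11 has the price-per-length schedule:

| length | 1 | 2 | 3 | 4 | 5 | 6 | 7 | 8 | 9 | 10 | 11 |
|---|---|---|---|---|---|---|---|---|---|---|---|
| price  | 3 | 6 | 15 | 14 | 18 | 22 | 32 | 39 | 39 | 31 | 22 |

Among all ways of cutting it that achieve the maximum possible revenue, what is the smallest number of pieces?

2

Let r[k] be the best obtainable value from length k. For each k, try every first piece i and keep the best of price[i] + r[k−i].
r[1] = 3
r[2] = 6  (first piece 1, then r[1]=3)
r[3] = 15
r[4] = 18  (first piece 1, then r[3]=15)
r[5] = 21  (first piece 1, then r[4]=18)
r[6] = 30  (first piece 3, then r[3]=15)
r[7] = 33  (first piece 1, then r[6]=30)
r[8] = 39
r[9] = 45  (first piece 3, then r[6]=30)
r[10] = 48  (first piece 1, then r[9]=45)
r[11] = 54  (first piece 3, then r[8]=39)
Maximum revenue is ₹54.
Now minimize piece count subject to staying optimal: for each k, pieces[k] = 1 + min over i with p[i]+r[k−i]=r[k] of pieces[k−i].
pieces[8] = 1
pieces[9] = 3
pieces[10] = 4
pieces[11] = 2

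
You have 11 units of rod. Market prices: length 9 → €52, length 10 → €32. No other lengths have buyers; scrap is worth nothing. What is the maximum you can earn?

52

Consider every possible first cut. best[k] is the best of p[i]+best[k−i] over all sellable i≤k.
best[1] = 0
best[2] = 0
best[3] = 0
best[4] = 0
best[5] = 0
best[6] = 0
best[7] = 0
best[8] = 0
best[9] = 52
best[10] = 52
best[11] = 52
One optimal cutting: pieces 9 with 2 units of scrap → €52.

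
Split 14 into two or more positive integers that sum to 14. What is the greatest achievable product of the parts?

162

Let prod[k] be the best product for length k (with at least one cut). For each first piece i, the rest contributes max(k−i, prod[k−i]).
Small cases: prod[2]=1, prod[3]=2, prod[4]=4, prod[5]=6, prod[6]=9, prod[7]=12.
prod[8] = 2×max(6,9) = 2×9 = 18
prod[9] = 3×max(6,9) = 3×9 = 27
prod[10] = 2×max(8,18) = 2×18 = 36
prod[11] = 2×max(9,27) = 2×27 = 54
prod[12] = 3×max(9,27) = 3×27 = 81
prod[13] = 2×max(11,54) = 2×54 = 108
prod[14] = 2×max(12,81) = 2×81 = 162
One optimal split: 3 + 3 + 3 + 3 + 2; product 3×3×3×3×2 = 162.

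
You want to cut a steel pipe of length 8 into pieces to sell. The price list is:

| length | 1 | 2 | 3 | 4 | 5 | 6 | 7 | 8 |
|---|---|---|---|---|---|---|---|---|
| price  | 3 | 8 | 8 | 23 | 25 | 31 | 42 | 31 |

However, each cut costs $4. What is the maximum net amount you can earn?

Let v[k] be the best obtainable value from length k. For each k, try every first piece i and keep the best of price[i] + v[k−i] minus the 4 cut fee when i<k.
v[1] = 3
v[2] = 8
v[3] = 8
v[4] = 23
v[5] = 25
v[6] = 31
v[7] = 42
v[8] = 42  (first piece 4, then v[4]=23)
One optimal plan: pieces 4 + 4 (1 cut) → $46 − $4 = $42.

42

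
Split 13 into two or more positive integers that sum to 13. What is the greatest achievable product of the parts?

Fill P[k] for k=2..13: at each k try every first piece i and multiply by the better of (k−i) uncut or P[k−i].
Small cases: P[2]=1, P[3]=2, P[4]=4, P[5]=6, P[6]=9.
P[7] = 2*max(5,6) = 2*6 = 12
P[8] = 2*max(6,9) = 2*9 = 18
P[9] = 3*max(6,9) = 3*9 = 27
P[10] = 2*max(8,18) = 2*18 = 36
P[11] = 2*max(9,27) = 2*27 = 54
P[12] = 3*max(9,27) = 3*27 = 81
P[13] = 2*max(11,54) = 2*54 = 108
One optimal split: 3 + 3 + 3 + 2 + 2; product 3*3*3*2*2 = 108.

108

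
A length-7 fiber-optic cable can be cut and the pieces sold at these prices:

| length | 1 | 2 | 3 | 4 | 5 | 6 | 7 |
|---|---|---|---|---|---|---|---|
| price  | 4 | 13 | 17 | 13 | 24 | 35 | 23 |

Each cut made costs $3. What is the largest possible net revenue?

37

Build r[k] bottom-up: r[k] = max over allowed piece i of (p[i] + r[k−i]) − 3 per cut.
r[1] = 4
r[2] = max(4+4-3, 13+0) = 13
r[3] = max(4+13-3, 13+4-3, 17+0) = 17
r[4] = max(4+17-3, 13+13-3, 17+4-3, 13+0) = 23
r[5] = max(4+23-3, 13+17-3, 17+13-3, 13+4-3, 24+0) = 27
r[6] = max(4+27-3, 13+23-3, 17+17-3, 13+13-3, 24+4-3, 35+0) = 35
r[7] = max(4+35-3, 13+27-3, 17+23-3, …, 35+4-3, 23+0) = 37
One optimal plan: pieces 3 + 2 + 2 (2 cuts) → $43 − $6 = $37.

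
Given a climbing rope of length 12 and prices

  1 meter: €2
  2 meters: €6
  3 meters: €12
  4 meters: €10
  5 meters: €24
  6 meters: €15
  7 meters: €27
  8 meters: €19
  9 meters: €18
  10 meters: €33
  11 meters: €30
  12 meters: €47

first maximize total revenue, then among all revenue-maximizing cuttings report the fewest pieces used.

3

Consider every possible first cut. r[k] is the best of p[i]+r[k−i] over all sellable i≤k.
r[1] = 2
r[2] = max(2+2, 6+0) = 6
r[3] = max(2+6, 6+2, 12+0) = 12
r[4] = max(2+12, 6+6, 12+2, 10+0) = 14
r[5] = max(2+14, 6+12, 12+6, 10+2, 24+0) = 24
r[6] = max(2+24, 6+14, 12+12, 10+6, 24+2, 15+0) = 26
r[7] = max(2+26, 6+24, 12+14, …, 15+2, 27+0) = 30
r[8] = max(2+30, 6+26, 12+24, …, 27+2, 19+0) = 36
r[9] = max(2+36, 6+30, 12+26, …, 19+2, 18+0) = 38
r[10] = max(2+38, 6+36, 12+30, …, 18+2, 33+0) = 48
r[11] = max(2+48, 6+38, 12+36, …, 33+2, 30+0) = 50
r[12] = max(2+50, 6+48, 12+38, …, 30+2, 47+0) = 54
Maximum revenue is €54.
Now minimize piece count subject to staying optimal: for each k, pieces[k] = 1 + min over i with p[i]+r[k−i]=r[k] of pieces[k−i].
pieces[9] = 3
pieces[10] = 2
pieces[11] = 3
pieces[12] = 3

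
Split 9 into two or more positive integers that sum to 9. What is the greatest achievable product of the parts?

Fill prod[k] for k=2..9: at each k try every first piece i and multiply by the better of (k−i) uncut or prod[k−i].
prod[2] = 1·max(1,0) = 1·1 = 1
prod[3] = max(1·2, 2·1) = 2
prod[4] = max(1·3, 2·2, 3·1) = 4
prod[5] = max(1·4, 2·3, 3·2, 4·1) = 6
prod[6] = max(1·6, 2·4, 3·3, 4·2, 5·1) = 9
prod[7] = max(1·9, 2·6, 3·4, 4·3, 5·2, 6·1) = 12
prod[8] = max(1·12, 2·9, 3·6, …, 6·2, 7·1) = 18
prod[9] = max(1·18, 2·12, 3·9, …, 7·2, 8·1) = 27
One optimal split: 3 + 3 + 3; product 3·3·3 = 27.

27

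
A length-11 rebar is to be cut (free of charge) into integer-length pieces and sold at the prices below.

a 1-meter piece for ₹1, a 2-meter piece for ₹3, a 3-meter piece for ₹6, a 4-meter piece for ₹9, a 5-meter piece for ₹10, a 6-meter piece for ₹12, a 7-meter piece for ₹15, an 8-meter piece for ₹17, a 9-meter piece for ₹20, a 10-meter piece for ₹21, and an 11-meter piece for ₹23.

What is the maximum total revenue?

24

Let R[k] be the best obtainable value from length k. For each k, try every first piece i and keep the best of price[i] + R[k−i].
R[1] = 1
R[2] = max(1+1, 3+0) = 3
R[3] = max(1+3, 3+1, 6+0) = 6
R[4] = max(1+6, 3+3, 6+1, 9+0) = 9
R[5] = max(1+9, 3+6, 6+3, 9+1, 10+0) = 10
R[6] = max(1+10, 3+9, 6+6, 9+3, 10+1, 12+0) = 12
R[7] = max(1+12, 3+10, 6+9, …, 12+1, 15+0) = 15
R[8] = max(1+15, 3+12, 6+10, …, 15+1, 17+0) = 18
R[9] = max(1+18, 3+15, 6+12, …, 17+1, 20+0) = 20
R[10] = max(1+20, 3+18, 6+15, …, 20+1, 21+0) = 21
R[11] = max(1+21, 3+20, 6+18, …, 21+1, 23+0) = 24
One optimal cutting: 4 + 4 + 3 → ₹9 + ₹9 + ₹6 = ₹24.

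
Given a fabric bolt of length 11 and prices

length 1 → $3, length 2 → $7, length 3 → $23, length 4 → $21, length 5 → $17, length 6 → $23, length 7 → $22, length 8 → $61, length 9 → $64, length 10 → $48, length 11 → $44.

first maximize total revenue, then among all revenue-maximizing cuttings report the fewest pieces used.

2

Consider every possible first cut. r[k] is the best of p[i]+r[k−i] over all sellable i≤k.
r[1] = 3
r[2] = 7
r[3] = 23
r[4] = 26  (first piece 1, then r[3]=23)
r[5] = 30  (first piece 2, then r[3]=23)
r[6] = 46  (first piece 3, then r[3]=23)
r[7] = 49  (first piece 1, then r[6]=46)
r[8] = 61
r[9] = 69  (first piece 3, then r[6]=46)
r[10] = 72  (first piece 1, then r[9]=69)
r[11] = 84  (first piece 3, then r[8]=61)
Maximum revenue is $84.
Now minimize piece count subject to staying optimal: for each k, pieces[k] = 1 + min over i with p[i]+r[k−i]=r[k] of pieces[k−i].
pieces[8] = 1
pieces[9] = 3
pieces[10] = 4
pieces[11] = 2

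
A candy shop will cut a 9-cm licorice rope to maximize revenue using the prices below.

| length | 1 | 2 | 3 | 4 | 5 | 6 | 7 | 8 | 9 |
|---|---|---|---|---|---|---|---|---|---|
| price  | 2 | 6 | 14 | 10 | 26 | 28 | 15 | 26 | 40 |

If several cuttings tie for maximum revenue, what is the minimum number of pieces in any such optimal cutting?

Build r[k] bottom-up: r[k] = max over allowed piece i of (p[i] + r[k−i]).
r[1] = 2
r[2] = max(2+2, 6+0) = 6
r[3] = max(2+6, 6+2, 14+0) = 14
r[4] = max(2+14, 6+6, 14+2, 10+0) = 16
r[5] = max(2+16, 6+14, 14+6, 10+2, 26+0) = 26
r[6] = max(2+26, 6+16, 14+14, 10+6, 26+2, 28+0) = 28
r[7] = max(2+28, 6+26, 14+16, …, 28+2, 15+0) = 32
r[8] = max(2+32, 6+28, 14+26, …, 15+2, 26+0) = 40
r[9] = max(2+40, 6+32, 14+28, …, 26+2, 40+0) = 42
Maximum revenue is ¢42.
Now minimize piece count subject to staying optimal: for each k, pieces[k] = 1 + min over i with p[i]+r[k−i]=r[k] of pieces[k−i].
pieces[6] = 1
pieces[7] = 2
pieces[8] = 2
pieces[9] = 2

2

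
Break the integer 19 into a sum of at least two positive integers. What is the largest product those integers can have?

972

Fill m[k] for k=2..19: at each k try every first piece i and multiply by the better of (k−i) uncut or m[k−i].
m[2] = 1*max(1,0) = 1*1 = 1
m[3] = 1*max(2,1) = 1*2 = 2
m[4] = 2*max(2,1) = 2*2 = 4
m[5] = 2*max(3,2) = 2*3 = 6
m[6] = 3*max(3,2) = 3*3 = 9
m[7] = 2*max(5,6) = 2*6 = 12
m[8] = 2*max(6,9) = 2*9 = 18
m[9] = 3*max(6,9) = 3*9 = 27
m[10] = 2*max(8,18) = 2*18 = 36
m[11] = 2*max(9,27) = 2*27 = 54
m[12] = 3*max(9,27) = 3*27 = 81
m[13] = 2*max(11,54) = 2*54 = 108
m[14] = 2*max(12,81) = 2*81 = 162
m[15] = 3*max(12,81) = 3*81 = 243
m[16] = 2*max(14,162) = 2*162 = 324
m[17] = 2*max(15,243) = 2*243 = 486
m[18] = 3*max(15,243) = 3*243 = 729
m[19] = 2*max(17,486) = 2*486 = 972
One optimal split: 3 + 3 + 3 + 3 + 3 + 2 + 2; product 3*3*3*3*3*2*2 = 972.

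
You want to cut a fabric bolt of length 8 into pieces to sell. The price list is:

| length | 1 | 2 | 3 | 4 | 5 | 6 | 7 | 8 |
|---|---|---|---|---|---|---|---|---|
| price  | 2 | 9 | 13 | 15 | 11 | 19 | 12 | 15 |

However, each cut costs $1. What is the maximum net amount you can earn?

33

Build r[k] bottom-up: r[k] = max over allowed piece i of (p[i] + r[k−i]) − 1 per cut.
r[1] = 2
r[2] = max(2+2-1, 9+0) = 9
r[3] = max(2+9-1, 9+2-1, 13+0) = 13
r[4] = max(2+13-1, 9+9-1, 13+2-1, 15+0) = 17
r[5] = max(2+17-1, 9+13-1, 13+9-1, 15+2-1, 11+0) = 21
r[6] = max(2+21-1, 9+17-1, 13+13-1, 15+9-1, 11+2-1, 19+0) = 25
r[7] = max(2+25-1, 9+21-1, 13+17-1, …, 19+2-1, 12+0) = 29
r[8] = max(2+29-1, 9+25-1, 13+21-1, …, 12+2-1, 15+0) = 33
One optimal plan: pieces 2 + 2 + 2 + 2 (3 cuts) → $36 − $3 = $33.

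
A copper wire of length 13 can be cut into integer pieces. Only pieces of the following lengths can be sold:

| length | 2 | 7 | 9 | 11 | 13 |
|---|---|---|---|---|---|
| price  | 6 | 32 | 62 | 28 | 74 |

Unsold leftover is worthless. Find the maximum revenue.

74

Build best[k] bottom-up: best[k] = max over allowed piece i of (p[i] + best[k−i]).
best[1] = 0
best[2] = 6
best[3] = 6
best[4] = 12  (first piece 2, then best[2]=6)
best[5] = 12
best[6] = 18  (first piece 2, then best[4]=12)
best[7] = max(6+12, 32+0) = 32
best[8] = max(6+18, 32+0) = 32
best[9] = max(6+32, 32+6, 62+0) = 62
best[10] = max(6+32, 32+6, 62+0) = 62
best[11] = max(6+62, 32+12, 62+6, 28+0) = 68
best[12] = max(6+62, 32+12, 62+6, 28+0) = 68
best[13] = max(6+68, 32+18, 62+12, 28+6, 74+0) = 74
One optimal cutting: 9 + 2 + 2 → €74.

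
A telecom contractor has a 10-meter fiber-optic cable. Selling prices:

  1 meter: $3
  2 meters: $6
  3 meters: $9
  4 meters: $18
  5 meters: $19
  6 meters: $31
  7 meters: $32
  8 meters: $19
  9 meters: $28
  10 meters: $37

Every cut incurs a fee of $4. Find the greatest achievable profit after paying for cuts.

45

Let net[k] be the best obtainable value from length k. For each k, try every first piece i and keep the best of price[i] + net[k−i] minus the 4 cut fee when i<k.
net[1] = 3
net[2] = max(3+3-4, 6+0) = 6
net[3] = max(3+6-4, 6+3-4, 9+0) = 9
net[4] = max(3+9-4, 6+6-4, 9+3-4, 18+0) = 18
net[5] = max(3+18-4, 6+9-4, 9+6-4, 18+3-4, 19+0) = 19
net[6] = max(3+19-4, 6+18-4, 9+9-4, 18+6-4, 19+3-4, 31+0) = 31
net[7] = max(3+31-4, 6+19-4, 9+18-4, …, 31+3-4, 32+0) = 32
net[8] = max(3+32-4, 6+31-4, 9+19-4, …, 32+3-4, 19+0) = 33
net[9] = max(3+33-4, 6+32-4, 9+31-4, …, 19+3-4, 28+0) = 36
net[10] = max(3+36-4, 6+33-4, 9+32-4, …, 28+3-4, 37+0) = 45
One optimal plan: pieces 6 + 4 (1 cut) → $49 − $4 = $45.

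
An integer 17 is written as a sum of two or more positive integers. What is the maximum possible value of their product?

486

Define f[k] = max over 1≤i<k of i · max(k−i, f[k−i]); the inner max lets the remainder stay uncut if that's better.
f[2] = 1×max(1,0) = 1×1 = 1
f[3] = max(1×2, 2×1) = 2
f[4] = max(1×3, 2×2, 3×1) = 4
f[5] = max(1×4, 2×3, 3×2, 4×1) = 6
f[6] = max(1×6, 2×4, 3×3, 4×2, 5×1) = 9
f[7] = max(1×9, 2×6, 3×4, 4×3, 5×2, 6×1) = 12
f[8] = max(1×12, 2×9, 3×6, …, 6×2, 7×1) = 18
f[9] = max(1×18, 2×12, 3×9, …, 7×2, 8×1) = 27
f[10] = max(1×27, 2×18, 3×12, …, 8×2, 9×1) = 36
f[11] = max(1×36, 2×27, 3×18, …, 9×2, 10×1) = 54
f[12] = max(1×54, 2×36, 3×27, …, 10×2, 11×1) = 81
f[13] = max(1×81, 2×54, 3×36, …, 11×2, 12×1) = 108
f[14] = max(1×108, 2×81, 3×54, …, 12×2, 13×1) = 162
f[15] = max(1×162, 2×108, 3×81, …, 13×2, 14×1) = 243
f[16] = max(1×243, 2×162, 3×108, …, 14×2, 15×1) = 324
f[17] = max(1×324, 2×243, 3×162, …, 15×2, 16×1) = 486
One optimal split: 3 + 3 + 3 + 3 + 3 + 2; product 3×3×3×3×3×2 = 486.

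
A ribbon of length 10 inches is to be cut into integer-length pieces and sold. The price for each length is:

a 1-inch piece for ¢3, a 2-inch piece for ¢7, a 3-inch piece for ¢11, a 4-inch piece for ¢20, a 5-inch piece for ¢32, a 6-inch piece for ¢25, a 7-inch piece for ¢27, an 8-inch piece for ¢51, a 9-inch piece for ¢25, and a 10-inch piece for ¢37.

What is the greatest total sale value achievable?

Build best[k] bottom-up: best[k] = max over allowed piece i of (p[i] + best[k−i]).
best[1] = 3
best[2] = 7
best[3] = 11
best[4] = 20
best[5] = 32
best[6] = 35  (first piece 1, then best[5]=32)
best[7] = 39  (first piece 2, then best[5]=32)
best[8] = 51
best[9] = 54  (first piece 1, then best[8]=51)
best[10] = 64  (first piece 5, then best[5]=32)
One optimal cutting: 5 + 5 → ¢32 + ¢32 = ¢64.

64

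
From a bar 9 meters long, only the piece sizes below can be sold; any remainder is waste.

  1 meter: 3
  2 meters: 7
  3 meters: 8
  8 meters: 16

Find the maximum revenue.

Consider every possible first cut. f[k] is the best of p[i]+f[k−i] over all sellable i≤k.
f[1] = 3
f[2] = 7
f[3] = 10  (first piece 1, then f[2]=7)
f[4] = 14  (first piece 2, then f[2]=7)
f[5] = 17  (first piece 1, then f[4]=14)
f[6] = 21  (first piece 2, then f[4]=14)
f[7] = 24  (first piece 1, then f[6]=21)
f[8] = 28  (first piece 2, then f[6]=21)
f[9] = 31  (first piece 1, then f[8]=28)
One optimal cutting: 2 + 2 + 2 + 2 + 1 → 31.

31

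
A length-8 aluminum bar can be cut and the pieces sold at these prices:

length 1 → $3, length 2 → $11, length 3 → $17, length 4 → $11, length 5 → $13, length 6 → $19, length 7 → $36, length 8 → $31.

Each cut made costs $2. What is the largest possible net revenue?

41

Let v[k] be the best obtainable value from length k. For each k, try every first piece i and keep the best of price[i] + v[k−i] minus the 2 cut fee when i<k.
v[1] = 3
v[2] = 11
v[3] = 17
v[4] = 20  (first piece 2, then v[2]=11)
v[5] = 26  (first piece 2, then v[3]=17)
v[6] = 32  (first piece 3, then v[3]=17)
v[7] = 36
v[8] = 41  (first piece 2, then v[6]=32)
One optimal plan: pieces 3 + 3 + 2 (2 cuts) → $45 − $4 = $41.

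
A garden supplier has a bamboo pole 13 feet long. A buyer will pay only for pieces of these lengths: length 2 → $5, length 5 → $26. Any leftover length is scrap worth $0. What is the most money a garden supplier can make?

Let best[k] be the best obtainable value from length k. For each k, try every first piece i and keep the best of price[i] + best[k−i].
best[1] = 0
best[2] = 5
best[3] = 5
best[4] = 10  (first piece 2, then best[2]=5)
best[5] = max(5+5, 26+0) = 26
best[6] = max(5+10, 26+0) = 26
best[7] = max(5+26, 26+5) = 31
best[8] = max(5+26, 26+5) = 31
best[9] = max(5+31, 26+10) = 36
best[10] = max(5+31, 26+26) = 52
best[11] = max(5+36, 26+26) = 52
best[12] = max(5+52, 26+31) = 57
best[13] = max(5+52, 26+31) = 57
One optimal cutting: pieces 5 + 5 + 2 with 1 foot of scrap → $57.

57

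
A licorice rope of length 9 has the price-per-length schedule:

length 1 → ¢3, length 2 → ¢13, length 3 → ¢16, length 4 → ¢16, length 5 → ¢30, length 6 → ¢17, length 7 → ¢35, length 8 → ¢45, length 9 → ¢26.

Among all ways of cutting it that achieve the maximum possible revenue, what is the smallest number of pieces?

Let r[k] be the best obtainable value from length k. For each k, try every first piece i and keep the best of price[i] + r[k−i].
r[1] = 3
r[2] = 13
r[3] = 16  (first piece 1, then r[2]=13)
r[4] = 26  (first piece 2, then r[2]=13)
r[5] = 30
r[6] = 39  (first piece 2, then r[4]=26)
r[7] = 43  (first piece 2, then r[5]=30)
r[8] = 52  (first piece 2, then r[6]=39)
r[9] = 56  (first piece 2, then r[7]=43)
Maximum revenue is ¢56.
Now minimize piece count subject to staying optimal: for each k, pieces[k] = 1 + min over i with p[i]+r[k−i]=r[k] of pieces[k−i].
pieces[6] = 3
pieces[7] = 2
pieces[8] = 4
pieces[9] = 3

3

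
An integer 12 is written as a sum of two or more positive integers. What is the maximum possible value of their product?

81

Let f[k] be the best product for length k (with at least one cut). For each first piece i, the rest contributes max(k−i, f[k−i]).
Small cases: f[2]=1, f[3]=2, f[4]=4, f[5]=6.
f[6] = max(1×6, 2×4, 3×3, 4×2, 5×1) = 9
f[7] = max(1×9, 2×6, 3×4, 4×3, 5×2, 6×1) = 12
f[8] = max(1×12, 2×9, 3×6, …, 6×2, 7×1) = 18
f[9] = max(1×18, 2×12, 3×9, …, 7×2, 8×1) = 27
f[10] = max(1×27, 2×18, 3×12, …, 8×2, 9×1) = 36
f[11] = max(1×36, 2×27, 3×18, …, 9×2, 10×1) = 54
f[12] = max(1×54, 2×36, 3×27, …, 10×2, 11×1) = 81
One optimal split: 3 + 3 + 3 + 3; product 3×3×3×3 = 81.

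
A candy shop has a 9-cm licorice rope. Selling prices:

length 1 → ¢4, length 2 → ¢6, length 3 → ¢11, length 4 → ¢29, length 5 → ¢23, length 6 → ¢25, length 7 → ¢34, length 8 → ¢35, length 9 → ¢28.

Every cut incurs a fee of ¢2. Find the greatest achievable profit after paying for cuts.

58

Consider every possible first cut. r[k] is the best of p[i]+r[k−i] over all sellable i≤k, charging 2 whenever i<k.
r[1] = 4
r[2] = 6  (first piece 1, then r[1]=4)
r[3] = 11
r[4] = 29
r[5] = 31  (first piece 1, then r[4]=29)
r[6] = 33  (first piece 1, then r[5]=31)
r[7] = 38  (first piece 3, then r[4]=29)
r[8] = 56  (first piece 4, then r[4]=29)
r[9] = 58  (first piece 1, then r[8]=56)
One optimal plan: pieces 4 + 4 + 1 (2 cuts) → ¢62 − ¢4 = ¢58.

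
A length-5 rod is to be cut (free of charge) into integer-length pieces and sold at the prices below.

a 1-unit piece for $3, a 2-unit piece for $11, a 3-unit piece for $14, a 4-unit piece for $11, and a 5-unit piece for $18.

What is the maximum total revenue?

Let R[k] be the best obtainable value from length k. For each k, try every first piece i and keep the best of price[i] + R[k−i].
R[1] = 3
R[2] = max(3+3, 11+0) = 11
R[3] = max(3+11, 11+3, 14+0) = 14
R[4] = max(3+14, 11+11, 14+3, 11+0) = 22
R[5] = max(3+22, 11+14, 14+11, 11+3, 18+0) = 25
One optimal cutting: 2 + 2 + 1 → $11 + $11 + $3 = $25.

25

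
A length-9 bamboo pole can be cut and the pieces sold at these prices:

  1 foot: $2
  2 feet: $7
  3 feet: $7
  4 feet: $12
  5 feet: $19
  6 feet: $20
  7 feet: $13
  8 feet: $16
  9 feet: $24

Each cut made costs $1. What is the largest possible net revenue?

31

Let r[k] be the best obtainable value from length k. For each k, try every first piece i and keep the best of price[i] + r[k−i] minus the 1 cut fee when i<k.
r[1] = 2
r[2] = max(2+2-1, 7+0) = 7
r[3] = max(2+7-1, 7+2-1, 7+0) = 8
r[4] = max(2+8-1, 7+7-1, 7+2-1, 12+0) = 13
r[5] = max(2+13-1, 7+8-1, 7+7-1, 12+2-1, 19+0) = 19
r[6] = max(2+19-1, 7+13-1, 7+8-1, 12+7-1, 19+2-1, 20+0) = 20
r[7] = max(2+20-1, 7+19-1, 7+13-1, …, 20+2-1, 13+0) = 25
r[8] = max(2+25-1, 7+20-1, 7+19-1, …, 13+2-1, 16+0) = 26
r[9] = max(2+26-1, 7+25-1, 7+20-1, …, 16+2-1, 24+0) = 31
One optimal plan: pieces 5 + 2 + 2 (2 cuts) → $33 − $2 = $31.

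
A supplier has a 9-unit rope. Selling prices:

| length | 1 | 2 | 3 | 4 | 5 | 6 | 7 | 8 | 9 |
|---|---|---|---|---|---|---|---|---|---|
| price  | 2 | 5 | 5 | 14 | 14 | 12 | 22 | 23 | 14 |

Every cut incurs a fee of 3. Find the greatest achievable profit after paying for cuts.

25

Consider every possible first cut. net[k] is the best of p[i]+net[k−i] over all sellable i≤k, charging 3 whenever i<k.
net[1] = 2
net[2] = max(2+2-3, 5+0) = 5
net[3] = max(2+5-3, 5+2-3, 5+0) = 5
net[4] = max(2+5-3, 5+5-3, 5+2-3, 14+0) = 14
net[5] = max(2+14-3, 5+5-3, 5+5-3, 14+2-3, 14+0) = 14
net[6] = max(2+14-3, 5+14-3, 5+5-3, 14+5-3, 14+2-3, 12+0) = 16
net[7] = max(2+16-3, 5+14-3, 5+14-3, …, 12+2-3, 22+0) = 22
net[8] = max(2+22-3, 5+16-3, 5+14-3, …, 22+2-3, 23+0) = 25
net[9] = max(2+25-3, 5+22-3, 5+16-3, …, 23+2-3, 14+0) = 25
One optimal plan: pieces 5 + 4 (1 cut) → 28 − 3 = 25.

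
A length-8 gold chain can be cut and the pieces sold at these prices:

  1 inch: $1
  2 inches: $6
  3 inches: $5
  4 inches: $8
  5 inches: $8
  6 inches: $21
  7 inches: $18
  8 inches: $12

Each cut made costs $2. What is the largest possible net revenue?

25

Consider every possible first cut. r[k] is the best of p[i]+r[k−i] over all sellable i≤k, charging 2 whenever i<k.
r[1] = 1
r[2] = 6
r[3] = 5  (first piece 1, then r[2]=6)
r[4] = 10  (first piece 2, then r[2]=6)
r[5] = 9  (first piece 1, then r[4]=10)
r[6] = 21
r[7] = 20  (first piece 1, then r[6]=21)
r[8] = 25  (first piece 2, then r[6]=21)
One optimal plan: pieces 6 + 2 (1 cut) → $27 − $2 = $25.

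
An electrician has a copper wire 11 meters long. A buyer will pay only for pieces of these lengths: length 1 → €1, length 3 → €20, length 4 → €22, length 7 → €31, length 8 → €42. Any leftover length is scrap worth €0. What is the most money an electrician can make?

64

Build best[k] bottom-up: best[k] = max over allowed piece i of (p[i] + best[k−i]).
best[1] = 1
best[2] = 2  (first piece 1, then best[1]=1)
best[3] = max(1+2, 20+0) = 20
best[4] = max(1+20, 20+1, 22+0) = 22
best[5] = max(1+22, 20+2, 22+1) = 23
best[6] = max(1+23, 20+20, 22+2) = 40
best[7] = max(1+40, 20+22, 22+20, 31+0) = 42
best[8] = max(1+42, 20+23, 22+22, 31+1, 42+0) = 44
best[9] = max(1+44, 20+40, 22+23, 31+2, 42+1) = 60
best[10] = max(1+60, 20+42, 22+40, 31+20, 42+2) = 62
best[11] = max(1+62, 20+44, 22+42, 31+22, 42+20) = 64
One optimal cutting: 4 + 4 + 3 → €64.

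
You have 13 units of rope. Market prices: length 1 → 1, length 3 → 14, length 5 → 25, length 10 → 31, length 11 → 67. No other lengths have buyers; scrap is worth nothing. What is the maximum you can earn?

Consider every possible first cut. best[k] is the best of p[i]+best[k−i] over all sellable i≤k.
best[1] = 1
best[2] = 2  (first piece 1, then best[1]=1)
best[3] = max(1+2, 14+0) = 14
best[4] = max(1+14, 14+1) = 15
best[5] = max(1+15, 14+2, 25+0) = 25
best[6] = max(1+25, 14+14, 25+1) = 28
best[7] = max(1+28, 14+15, 25+2) = 29
best[8] = max(1+29, 14+25, 25+14) = 39
best[9] = max(1+39, 14+28, 25+15) = 42
best[10] = max(1+42, 14+29, 25+25, 31+0) = 50
best[11] = max(1+50, 14+39, 25+28, 31+1, 67+0) = 67
best[12] = max(1+67, 14+42, 25+29, 31+2, 67+1) = 68
best[13] = max(1+68, 14+50, 25+39, 31+14, 67+2) = 69
One optimal cutting: 11 + 1 + 1 → 69.

69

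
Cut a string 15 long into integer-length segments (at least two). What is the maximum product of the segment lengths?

Let f[k] be the best product for length k (with at least one cut). For each first piece i, the rest contributes max(k−i, f[k−i]).
Small cases: f[2]=1, f[3]=2, f[4]=4, f[5]=6, f[6]=9, f[7]=12.
f[8] = max(1×12, 2×9, 3×6, …, 6×2, 7×1) = 18
f[9] = max(1×18, 2×12, 3×9, …, 7×2, 8×1) = 27
f[10] = max(1×27, 2×18, 3×12, …, 8×2, 9×1) = 36
f[11] = max(1×36, 2×27, 3×18, …, 9×2, 10×1) = 54
f[12] = max(1×54, 2×36, 3×27, …, 10×2, 11×1) = 81
f[13] = max(1×81, 2×54, 3×36, …, 11×2, 12×1) = 108
f[14] = max(1×108, 2×81, 3×54, …, 12×2, 13×1) = 162
f[15] = max(1×162, 2×108, 3×81, …, 13×2, 14×1) = 243
One optimal split: 3 + 3 + 3 + 3 + 3; product 3×3×3×3×3 = 243.

243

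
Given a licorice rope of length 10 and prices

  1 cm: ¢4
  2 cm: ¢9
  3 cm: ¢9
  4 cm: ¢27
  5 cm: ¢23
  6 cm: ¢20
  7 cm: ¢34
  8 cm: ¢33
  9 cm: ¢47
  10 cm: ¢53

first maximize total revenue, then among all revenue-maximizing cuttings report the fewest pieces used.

3

Consider every possible first cut. r[k] is the best of p[i]+r[k−i] over all sellable i≤k.
r[1] = 4
r[2] = max(4+4, 9+0) = 9
r[3] = max(4+9, 9+4, 9+0) = 13
r[4] = max(4+13, 9+9, 9+4, 27+0) = 27
r[5] = max(4+27, 9+13, 9+9, 27+4, 23+0) = 31
r[6] = max(4+31, 9+27, 9+13, 27+9, 23+4, 20+0) = 36
r[7] = max(4+36, 9+31, 9+27, …, 20+4, 34+0) = 40
r[8] = max(4+40, 9+36, 9+31, …, 34+4, 33+0) = 54
r[9] = max(4+54, 9+40, 9+36, …, 33+4, 47+0) = 58
r[10] = max(4+58, 9+54, 9+40, …, 47+4, 53+0) = 63
Maximum revenue is ¢63.
Now minimize piece count subject to staying optimal: for each k, pieces[k] = 1 + min over i with p[i]+r[k−i]=r[k] of pieces[k−i].
pieces[7] = 3
pieces[8] = 2
pieces[9] = 3
pieces[10] = 3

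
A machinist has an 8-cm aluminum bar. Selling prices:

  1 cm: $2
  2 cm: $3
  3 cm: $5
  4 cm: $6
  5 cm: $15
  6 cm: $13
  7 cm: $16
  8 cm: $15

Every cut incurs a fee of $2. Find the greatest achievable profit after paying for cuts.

18

Consider every possible first cut. r[k] is the best of p[i]+r[k−i] over all sellable i≤k, charging 2 whenever i<k.
r[1] = 2
r[2] = 3
r[3] = 5
r[4] = 6
r[5] = 15
r[6] = 15  (first piece 1, then r[5]=15)
r[7] = 16  (first piece 2, then r[5]=15)
r[8] = 18  (first piece 3, then r[5]=15)
One optimal plan: pieces 5 + 3 (1 cut) → $20 − $2 = $18.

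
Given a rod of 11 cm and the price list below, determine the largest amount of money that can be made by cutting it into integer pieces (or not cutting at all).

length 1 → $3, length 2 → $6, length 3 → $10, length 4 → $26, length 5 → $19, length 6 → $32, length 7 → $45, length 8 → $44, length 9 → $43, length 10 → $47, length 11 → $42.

71

Consider every possible first cut. best[k] is the best of p[i]+best[k−i] over all sellable i≤k.
best[1] = 3
best[2] = max(3+3, 6+0) = 6
best[3] = max(3+6, 6+3, 10+0) = 10
best[4] = max(3+10, 6+6, 10+3, 26+0) = 26
best[5] = max(3+26, 6+10, 10+6, 26+3, 19+0) = 29
best[6] = max(3+29, 6+26, 10+10, 26+6, 19+3, 32+0) = 32
best[7] = max(3+32, 6+29, 10+26, …, 32+3, 45+0) = 45
best[8] = max(3+45, 6+32, 10+29, …, 45+3, 44+0) = 52
best[9] = max(3+52, 6+45, 10+32, …, 44+3, 43+0) = 55
best[10] = max(3+55, 6+52, 10+45, …, 43+3, 47+0) = 58
best[11] = max(3+58, 6+55, 10+52, …, 47+3, 42+0) = 71
One optimal cutting: 7 + 4 → $45 + $26 = $71.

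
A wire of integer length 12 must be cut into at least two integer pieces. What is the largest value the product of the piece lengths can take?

Define prod[k] = max over 1≤i<k of i · max(k−i, prod[k−i]); the inner max lets the remainder stay uncut if that's better.
prod[2] = 1*max(1,0) = 1*1 = 1
prod[3] = 1*max(2,1) = 1*2 = 2
prod[4] = 2*max(2,1) = 2*2 = 4
prod[5] = 2*max(3,2) = 2*3 = 6
prod[6] = 3*max(3,2) = 3*3 = 9
prod[7] = 2*max(5,6) = 2*6 = 12
prod[8] = 2*max(6,9) = 2*9 = 18
prod[9] = 3*max(6,9) = 3*9 = 27
prod[10] = 2*max(8,18) = 2*18 = 36
prod[11] = 2*max(9,27) = 2*27 = 54
prod[12] = 3*max(9,27) = 3*27 = 81
One optimal split: 3 + 3 + 3 + 3; product 3*3*3*3 = 81.

81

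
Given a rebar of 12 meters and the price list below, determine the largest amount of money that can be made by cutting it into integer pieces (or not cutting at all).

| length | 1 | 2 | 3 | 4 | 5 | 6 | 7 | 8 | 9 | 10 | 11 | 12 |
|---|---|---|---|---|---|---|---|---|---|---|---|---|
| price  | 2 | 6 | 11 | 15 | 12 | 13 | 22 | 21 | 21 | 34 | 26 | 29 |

45

Build v[k] bottom-up: v[k] = max over allowed piece i of (p[i] + v[k−i]).
v[1] = 2
v[2] = max(2+2, 6+0) = 6
v[3] = max(2+6, 6+2, 11+0) = 11
v[4] = max(2+11, 6+6, 11+2, 15+0) = 15
v[5] = max(2+15, 6+11, 11+6, 15+2, 12+0) = 17
v[6] = max(2+17, 6+15, 11+11, 15+6, 12+2, 13+0) = 22
v[7] = max(2+22, 6+17, 11+15, …, 13+2, 22+0) = 26
v[8] = max(2+26, 6+22, 11+17, …, 22+2, 21+0) = 30
v[9] = max(2+30, 6+26, 11+22, …, 21+2, 21+0) = 33
v[10] = max(2+33, 6+30, 11+26, …, 21+2, 34+0) = 37
v[11] = max(2+37, 6+33, 11+30, …, 34+2, 26+0) = 41
v[12] = max(2+41, 6+37, 11+33, …, 26+2, 29+0) = 45
One optimal cutting: 4 + 4 + 4 → ₹15 + ₹15 + ₹15 = ₹45.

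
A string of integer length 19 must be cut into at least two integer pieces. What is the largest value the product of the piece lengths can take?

972

Fill prod[k] for k=2..19: at each k try every first piece i and multiply by the better of (k−i) uncut or prod[k−i].
prod[2] = 1*max(1,0) = 1*1 = 1
prod[3] = 1*max(2,1) = 1*2 = 2
prod[4] = 2*max(2,1) = 2*2 = 4
prod[5] = 2*max(3,2) = 2*3 = 6
prod[6] = 3*max(3,2) = 3*3 = 9
prod[7] = 2*max(5,6) = 2*6 = 12
prod[8] = 2*max(6,9) = 2*9 = 18
prod[9] = 3*max(6,9) = 3*9 = 27
prod[10] = 2*max(8,18) = 2*18 = 36
prod[11] = 2*max(9,27) = 2*27 = 54
prod[12] = 3*max(9,27) = 3*27 = 81
prod[13] = 2*max(11,54) = 2*54 = 108
prod[14] = 2*max(12,81) = 2*81 = 162
prod[15] = 3*max(12,81) = 3*81 = 243
prod[16] = 2*max(14,162) = 2*162 = 324
prod[17] = 2*max(15,243) = 2*243 = 486
prod[18] = 3*max(15,243) = 3*243 = 729
prod[19] = 2*max(17,486) = 2*486 = 972
One optimal split: 3 + 3 + 3 + 3 + 3 + 2 + 2; product 3*3*3*3*3*2*2 = 972.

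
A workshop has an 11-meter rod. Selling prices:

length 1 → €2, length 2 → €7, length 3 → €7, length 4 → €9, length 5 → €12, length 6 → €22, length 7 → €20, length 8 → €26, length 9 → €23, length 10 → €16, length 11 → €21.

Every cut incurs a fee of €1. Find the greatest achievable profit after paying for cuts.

Consider every possible first cut. net[k] is the best of p[i]+net[k−i] over all sellable i≤k, charging 1 whenever i<k.
net[1] = 2
net[2] = max(2+2-1, 7+0) = 7
net[3] = max(2+7-1, 7+2-1, 7+0) = 8
net[4] = max(2+8-1, 7+7-1, 7+2-1, 9+0) = 13
net[5] = max(2+13-1, 7+8-1, 7+7-1, 9+2-1, 12+0) = 14
net[6] = max(2+14-1, 7+13-1, 7+8-1, 9+7-1, 12+2-1, 22+0) = 22
net[7] = max(2+22-1, 7+14-1, 7+13-1, …, 22+2-1, 20+0) = 23
net[8] = max(2+23-1, 7+22-1, 7+14-1, …, 20+2-1, 26+0) = 28
net[9] = max(2+28-1, 7+23-1, 7+22-1, …, 26+2-1, 23+0) = 29
net[10] = max(2+29-1, 7+28-1, 7+23-1, …, 23+2-1, 16+0) = 34
net[11] = max(2+34-1, 7+29-1, 7+28-1, …, 16+2-1, 21+0) = 35
One optimal plan: pieces 6 + 2 + 2 + 1 (3 cuts) → €38 − €3 = €35.

35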